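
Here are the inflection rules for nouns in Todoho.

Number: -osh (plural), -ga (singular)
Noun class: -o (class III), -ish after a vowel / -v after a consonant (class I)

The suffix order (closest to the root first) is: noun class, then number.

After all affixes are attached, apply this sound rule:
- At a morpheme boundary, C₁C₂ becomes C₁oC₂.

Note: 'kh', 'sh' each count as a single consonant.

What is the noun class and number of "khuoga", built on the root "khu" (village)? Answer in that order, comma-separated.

Segment: khu-o-ga.
noun class: -o → class III.
number: -ga → singular.

class III, singular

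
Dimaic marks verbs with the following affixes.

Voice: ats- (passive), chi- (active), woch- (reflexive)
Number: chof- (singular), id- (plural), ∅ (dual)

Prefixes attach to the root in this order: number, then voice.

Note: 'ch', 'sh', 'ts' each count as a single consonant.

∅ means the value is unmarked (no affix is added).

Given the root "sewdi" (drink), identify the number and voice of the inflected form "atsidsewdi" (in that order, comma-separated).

plural, passive

Segment: ats-id-sewdi.
number: id- → plural.
voice: ats- → passive.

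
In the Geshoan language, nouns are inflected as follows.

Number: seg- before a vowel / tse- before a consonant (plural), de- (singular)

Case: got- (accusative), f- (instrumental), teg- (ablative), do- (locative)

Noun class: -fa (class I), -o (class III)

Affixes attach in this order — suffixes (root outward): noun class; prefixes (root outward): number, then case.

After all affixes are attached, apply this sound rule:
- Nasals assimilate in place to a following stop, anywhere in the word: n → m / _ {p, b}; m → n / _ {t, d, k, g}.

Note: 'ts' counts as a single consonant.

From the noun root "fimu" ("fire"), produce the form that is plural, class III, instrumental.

ftsefimuo

Attach noun class class III -o → fimuo.
Attach number plural tse- (before consonant 'f') → tsefimuo.
Attach case instrumental f- → ftsefimuo.
Nasal assimilation: no change.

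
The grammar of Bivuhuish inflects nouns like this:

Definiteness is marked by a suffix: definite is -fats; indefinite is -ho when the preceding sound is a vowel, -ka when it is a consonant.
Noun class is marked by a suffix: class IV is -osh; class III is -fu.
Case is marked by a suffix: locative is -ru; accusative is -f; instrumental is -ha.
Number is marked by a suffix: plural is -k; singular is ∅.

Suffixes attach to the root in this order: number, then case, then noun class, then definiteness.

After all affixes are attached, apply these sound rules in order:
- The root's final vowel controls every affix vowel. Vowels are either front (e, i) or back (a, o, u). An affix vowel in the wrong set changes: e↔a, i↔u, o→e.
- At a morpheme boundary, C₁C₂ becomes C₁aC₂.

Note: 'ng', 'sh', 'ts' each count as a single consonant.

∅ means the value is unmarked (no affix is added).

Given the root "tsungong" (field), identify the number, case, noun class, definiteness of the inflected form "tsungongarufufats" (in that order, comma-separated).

singular, locative, class III, definite

Segment: tsungong-ru-fu-fats.
number: ∅ → singular.
case: -ru → locative.
noun class: -fu → class III.
definiteness: -fats → definite.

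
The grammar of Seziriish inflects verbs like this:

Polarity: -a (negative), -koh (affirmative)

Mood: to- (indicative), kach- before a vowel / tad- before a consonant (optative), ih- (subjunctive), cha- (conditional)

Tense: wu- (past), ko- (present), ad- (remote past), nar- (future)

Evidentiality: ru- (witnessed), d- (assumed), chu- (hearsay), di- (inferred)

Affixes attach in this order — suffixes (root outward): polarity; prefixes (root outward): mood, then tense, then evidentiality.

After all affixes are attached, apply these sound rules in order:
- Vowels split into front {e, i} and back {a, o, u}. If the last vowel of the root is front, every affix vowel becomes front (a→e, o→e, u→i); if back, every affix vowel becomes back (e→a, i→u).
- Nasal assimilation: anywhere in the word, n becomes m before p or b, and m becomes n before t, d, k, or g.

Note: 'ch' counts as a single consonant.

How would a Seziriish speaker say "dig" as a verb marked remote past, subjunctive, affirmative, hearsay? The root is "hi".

Attach polarity affirmative -koh → hikoh.
Attach mood subjunctive ih- → ihhikoh.
Attach tense remote past ad- → adihhikoh.
Attach evidentiality hearsay chu- → chuadihhikoh.
Apply vowel harmony: chuadihhikoh → chiedihhikeh.
Nasal assimilation: no change.

chiedihhikeh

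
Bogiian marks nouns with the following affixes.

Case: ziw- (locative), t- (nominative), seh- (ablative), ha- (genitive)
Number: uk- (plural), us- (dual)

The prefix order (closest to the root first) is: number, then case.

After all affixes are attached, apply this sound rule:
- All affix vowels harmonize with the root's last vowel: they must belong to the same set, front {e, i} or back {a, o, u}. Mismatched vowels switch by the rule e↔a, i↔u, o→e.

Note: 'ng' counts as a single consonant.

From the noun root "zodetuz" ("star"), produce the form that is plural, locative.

Attach number plural uk- → ukzodetuz.
Attach case locative ziw- → ziwukzodetuz.
Apply vowel harmony: ziwukzodetuz → zuwukzodetuz.

zuwukzodetuz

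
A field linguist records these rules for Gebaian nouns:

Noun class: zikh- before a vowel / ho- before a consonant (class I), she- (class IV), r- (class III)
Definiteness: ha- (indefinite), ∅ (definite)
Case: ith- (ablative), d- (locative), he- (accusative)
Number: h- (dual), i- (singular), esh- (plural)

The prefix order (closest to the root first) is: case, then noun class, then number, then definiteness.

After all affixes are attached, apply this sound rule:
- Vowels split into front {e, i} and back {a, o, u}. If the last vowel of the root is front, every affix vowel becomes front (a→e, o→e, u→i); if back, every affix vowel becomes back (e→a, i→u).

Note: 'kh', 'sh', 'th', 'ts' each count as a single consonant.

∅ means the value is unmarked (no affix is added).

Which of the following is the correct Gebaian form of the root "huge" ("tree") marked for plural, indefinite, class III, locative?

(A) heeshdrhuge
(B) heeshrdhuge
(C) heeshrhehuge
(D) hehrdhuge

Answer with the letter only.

Attach case locative d- → dhuge.
Attach noun class class III r- → rdhuge.
Attach number plural esh- → eshrdhuge.
Attach definiteness indefinite ha- → haeshrdhuge.
Apply vowel harmony: haeshrdhuge → heeshrdhuge.
So the correct form is heeshrdhuge, option (B).
(D) hehrdhuge is wrong: it uses dual instead of plural for number.
(A) heeshdrhuge is wrong: it has the affixes in the wrong order.
(C) heeshrhehuge is wrong: it uses accusative instead of locative for case.

B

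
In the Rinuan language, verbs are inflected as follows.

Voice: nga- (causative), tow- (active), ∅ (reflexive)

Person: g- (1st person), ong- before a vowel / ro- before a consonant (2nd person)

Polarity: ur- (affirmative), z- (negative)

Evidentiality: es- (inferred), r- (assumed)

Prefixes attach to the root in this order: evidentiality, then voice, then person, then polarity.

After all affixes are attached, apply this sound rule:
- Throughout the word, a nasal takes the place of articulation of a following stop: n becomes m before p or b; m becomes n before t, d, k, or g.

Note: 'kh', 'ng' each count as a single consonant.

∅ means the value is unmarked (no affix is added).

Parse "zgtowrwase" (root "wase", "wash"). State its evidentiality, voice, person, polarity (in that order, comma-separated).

assumed, active, 1st person, negative

Segment: z-g-tow-r-wase.
evidentiality: r- → assumed.
voice: tow- → active.
person: g- → 1st person.
polarity: z- → negative.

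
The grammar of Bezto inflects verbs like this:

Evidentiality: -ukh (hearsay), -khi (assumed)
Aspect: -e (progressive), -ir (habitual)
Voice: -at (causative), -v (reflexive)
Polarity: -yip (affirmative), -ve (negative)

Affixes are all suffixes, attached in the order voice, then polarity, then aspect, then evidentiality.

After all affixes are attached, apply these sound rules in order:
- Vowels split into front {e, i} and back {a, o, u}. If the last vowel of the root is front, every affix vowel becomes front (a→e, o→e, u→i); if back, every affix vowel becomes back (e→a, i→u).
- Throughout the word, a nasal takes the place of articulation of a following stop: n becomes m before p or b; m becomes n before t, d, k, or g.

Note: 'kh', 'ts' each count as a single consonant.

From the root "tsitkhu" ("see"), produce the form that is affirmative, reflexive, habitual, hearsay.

Attach voice reflexive -v → tsitkhuv.
Attach polarity affirmative -yip → tsitkhuvyip.
Attach aspect habitual -ir → tsitkhuvyipir.
Attach evidentiality hearsay -ukh → tsitkhuvyipirukh.
Apply vowel harmony: tsitkhuvyipirukh → tsitkhuvyupurukh.
Nasal assimilation: no change.

tsitkhuvyupurukh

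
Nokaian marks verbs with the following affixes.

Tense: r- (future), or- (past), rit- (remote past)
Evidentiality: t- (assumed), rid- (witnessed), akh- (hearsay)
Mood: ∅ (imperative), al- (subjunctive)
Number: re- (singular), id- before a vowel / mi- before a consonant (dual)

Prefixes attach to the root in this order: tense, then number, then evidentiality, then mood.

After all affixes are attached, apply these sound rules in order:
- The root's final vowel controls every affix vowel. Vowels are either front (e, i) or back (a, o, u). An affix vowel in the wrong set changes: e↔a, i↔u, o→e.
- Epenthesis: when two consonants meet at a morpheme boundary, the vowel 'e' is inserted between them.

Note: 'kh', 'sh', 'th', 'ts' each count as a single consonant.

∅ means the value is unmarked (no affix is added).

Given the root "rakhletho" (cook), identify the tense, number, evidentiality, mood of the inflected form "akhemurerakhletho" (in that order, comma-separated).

Segment: akh-mi-r-rakhletho.
tense: r- → future.
number: id/mi- → dual.
evidentiality: akh- → hearsay.
mood: ∅ → imperative.

future, dual, hearsay, imperative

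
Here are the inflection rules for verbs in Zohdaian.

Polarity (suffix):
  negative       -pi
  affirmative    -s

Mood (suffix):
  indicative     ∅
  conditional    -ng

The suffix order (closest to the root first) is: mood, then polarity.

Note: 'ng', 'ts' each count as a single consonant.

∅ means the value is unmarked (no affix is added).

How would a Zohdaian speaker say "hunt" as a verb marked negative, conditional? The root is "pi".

Attach mood conditional -ng → ping.
Attach polarity negative -pi → pingpi.

pingpi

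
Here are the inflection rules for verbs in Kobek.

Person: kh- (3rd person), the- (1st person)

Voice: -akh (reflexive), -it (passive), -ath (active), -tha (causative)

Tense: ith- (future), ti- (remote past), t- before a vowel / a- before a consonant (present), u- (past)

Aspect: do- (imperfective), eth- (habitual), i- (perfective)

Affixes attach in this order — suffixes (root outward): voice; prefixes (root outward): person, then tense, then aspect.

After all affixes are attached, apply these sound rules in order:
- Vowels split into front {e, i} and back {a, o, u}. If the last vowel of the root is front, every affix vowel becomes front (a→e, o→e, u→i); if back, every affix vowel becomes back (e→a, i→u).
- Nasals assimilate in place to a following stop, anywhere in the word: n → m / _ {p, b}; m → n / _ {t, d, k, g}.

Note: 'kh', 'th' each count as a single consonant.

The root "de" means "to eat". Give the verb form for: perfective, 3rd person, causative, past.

iikhdethe

Attach person 3rd person kh- → khde.
Attach tense past u- → ukhde.
Attach voice causative -tha → ukhdetha.
Attach aspect perfective i- → iukhdetha.
Apply vowel harmony: iukhdetha → iikhdethe.
Nasal assimilation: no change.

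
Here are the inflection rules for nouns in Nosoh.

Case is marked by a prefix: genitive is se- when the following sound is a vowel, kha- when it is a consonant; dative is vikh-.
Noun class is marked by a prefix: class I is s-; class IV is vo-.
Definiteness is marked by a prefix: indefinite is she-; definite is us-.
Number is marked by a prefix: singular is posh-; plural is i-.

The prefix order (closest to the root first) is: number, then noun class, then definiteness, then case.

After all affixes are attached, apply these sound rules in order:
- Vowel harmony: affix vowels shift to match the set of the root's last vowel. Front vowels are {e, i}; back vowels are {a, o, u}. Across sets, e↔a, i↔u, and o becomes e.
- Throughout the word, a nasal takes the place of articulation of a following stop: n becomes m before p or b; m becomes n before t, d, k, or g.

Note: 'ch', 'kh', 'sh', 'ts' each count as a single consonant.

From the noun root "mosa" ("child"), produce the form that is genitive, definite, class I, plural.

Attach number plural i- → imosa.
Attach noun class class I s- → simosa.
Attach definiteness definite us- → ussimosa.
Attach case genitive se- (before vowel 'u') → seussimosa.
Apply vowel harmony: seussimosa → saussumosa.
Nasal assimilation: no change.

saussumosa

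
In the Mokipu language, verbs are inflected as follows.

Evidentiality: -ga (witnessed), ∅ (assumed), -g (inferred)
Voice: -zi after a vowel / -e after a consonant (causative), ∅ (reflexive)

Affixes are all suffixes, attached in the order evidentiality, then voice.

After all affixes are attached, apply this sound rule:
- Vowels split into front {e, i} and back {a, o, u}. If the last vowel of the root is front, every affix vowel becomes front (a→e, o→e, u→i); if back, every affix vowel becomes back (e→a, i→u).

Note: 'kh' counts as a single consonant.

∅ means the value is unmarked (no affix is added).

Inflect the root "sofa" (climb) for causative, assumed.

evidentiality = assumed: zero marking, form stays sofa.
Attach voice causative -zi (after vowel 'a') → sofazi.
Apply vowel harmony: sofazi → sofazu.

sofazu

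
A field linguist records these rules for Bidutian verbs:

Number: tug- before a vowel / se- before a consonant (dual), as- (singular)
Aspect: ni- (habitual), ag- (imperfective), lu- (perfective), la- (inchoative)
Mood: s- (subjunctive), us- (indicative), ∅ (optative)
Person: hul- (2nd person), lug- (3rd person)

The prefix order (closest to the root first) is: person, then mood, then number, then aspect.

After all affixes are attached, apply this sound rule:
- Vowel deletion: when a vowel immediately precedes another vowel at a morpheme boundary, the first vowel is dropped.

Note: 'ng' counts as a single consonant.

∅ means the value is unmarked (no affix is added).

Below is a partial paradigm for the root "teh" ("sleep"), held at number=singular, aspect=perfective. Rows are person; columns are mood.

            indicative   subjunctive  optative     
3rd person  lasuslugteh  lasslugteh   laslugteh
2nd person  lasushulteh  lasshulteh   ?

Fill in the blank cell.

lashulteh

Attach person 2nd person hul- → hulteh.
mood = optative: zero marking, form stays hulteh.
Attach number singular as- → ashulteh.
Attach aspect perfective lu- → luashulteh.
Apply vowel deletion: luashulteh → lashulteh.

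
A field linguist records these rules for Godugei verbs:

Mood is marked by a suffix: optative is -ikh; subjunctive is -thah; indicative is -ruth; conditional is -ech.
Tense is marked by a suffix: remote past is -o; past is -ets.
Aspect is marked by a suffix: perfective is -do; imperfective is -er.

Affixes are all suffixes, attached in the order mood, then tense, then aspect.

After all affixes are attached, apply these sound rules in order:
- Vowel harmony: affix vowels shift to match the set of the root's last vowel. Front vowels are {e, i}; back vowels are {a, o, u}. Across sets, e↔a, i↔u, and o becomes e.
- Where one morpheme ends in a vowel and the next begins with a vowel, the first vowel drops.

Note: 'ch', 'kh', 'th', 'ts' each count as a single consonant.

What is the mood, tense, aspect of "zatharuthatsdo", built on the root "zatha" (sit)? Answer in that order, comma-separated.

indicative, past, perfective

Segment: zatha-ruth-ets-do.
mood: -ruth → indicative.
tense: -ets → past.
aspect: -do → perfective.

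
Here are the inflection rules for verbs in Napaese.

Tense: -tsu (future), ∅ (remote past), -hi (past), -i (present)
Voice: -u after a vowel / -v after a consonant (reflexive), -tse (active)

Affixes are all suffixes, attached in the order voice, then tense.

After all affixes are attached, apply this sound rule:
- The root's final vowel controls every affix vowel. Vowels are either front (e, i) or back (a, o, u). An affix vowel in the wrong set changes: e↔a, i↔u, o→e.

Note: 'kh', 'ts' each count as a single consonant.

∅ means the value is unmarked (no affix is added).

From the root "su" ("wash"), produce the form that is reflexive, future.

suutsu

Attach voice reflexive -u (after vowel 'u') → suu.
Attach tense future -tsu → suutsu.
Vowel harmony: no change.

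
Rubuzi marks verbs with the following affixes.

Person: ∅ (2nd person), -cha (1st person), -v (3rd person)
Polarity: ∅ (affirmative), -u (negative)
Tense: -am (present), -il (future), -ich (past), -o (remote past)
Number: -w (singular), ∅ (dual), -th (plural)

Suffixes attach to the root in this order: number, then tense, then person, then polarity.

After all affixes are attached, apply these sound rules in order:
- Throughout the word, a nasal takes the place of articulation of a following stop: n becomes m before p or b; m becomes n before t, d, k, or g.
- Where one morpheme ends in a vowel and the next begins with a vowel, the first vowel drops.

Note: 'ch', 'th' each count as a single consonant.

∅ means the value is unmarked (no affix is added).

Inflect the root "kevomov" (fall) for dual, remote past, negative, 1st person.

kevomovochu

number = dual: zero marking, form stays kevomov.
Attach tense remote past -o → kevomovo.
Attach person 1st person -cha → kevomovocha.
Attach polarity negative -u → kevomovochau.
Nasal assimilation: no change.
Apply vowel deletion: kevomovochau → kevomovochu.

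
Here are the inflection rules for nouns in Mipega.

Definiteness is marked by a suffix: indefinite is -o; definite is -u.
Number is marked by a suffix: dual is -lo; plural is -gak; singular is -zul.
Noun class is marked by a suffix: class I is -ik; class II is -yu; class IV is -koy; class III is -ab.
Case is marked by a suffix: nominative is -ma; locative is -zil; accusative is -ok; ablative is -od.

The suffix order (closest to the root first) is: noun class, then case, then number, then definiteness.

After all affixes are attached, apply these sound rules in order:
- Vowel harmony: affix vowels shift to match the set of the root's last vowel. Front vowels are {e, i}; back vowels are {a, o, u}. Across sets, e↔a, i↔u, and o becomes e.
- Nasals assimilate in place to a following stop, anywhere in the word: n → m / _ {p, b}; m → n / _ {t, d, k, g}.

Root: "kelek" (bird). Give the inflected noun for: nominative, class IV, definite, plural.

kelekkeymegeki

Attach noun class class IV -koy → kelekkoy.
Attach case nominative -ma → kelekkoyma.
Attach number plural -gak → kelekkoymagak.
Attach definiteness definite -u → kelekkoymagaku.
Apply vowel harmony: kelekkoymagaku → kelekkeymegeki.
Nasal assimilation: no change.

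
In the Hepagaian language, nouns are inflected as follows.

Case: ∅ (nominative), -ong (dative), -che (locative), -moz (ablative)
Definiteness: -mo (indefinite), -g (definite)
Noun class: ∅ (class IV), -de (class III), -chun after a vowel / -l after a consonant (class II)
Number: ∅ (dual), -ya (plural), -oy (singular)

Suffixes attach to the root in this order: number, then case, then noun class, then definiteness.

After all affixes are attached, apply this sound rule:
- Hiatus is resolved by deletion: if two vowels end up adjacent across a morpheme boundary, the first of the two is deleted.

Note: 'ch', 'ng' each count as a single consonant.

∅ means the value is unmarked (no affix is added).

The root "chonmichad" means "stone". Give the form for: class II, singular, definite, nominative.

chonmichadoylg

Attach number singular -oy → chonmichadoy.
case = nominative: zero marking, form stays chonmichadoy.
Attach noun class class II -l (after consonant 'y') → chonmichadoyl.
Attach definiteness definite -g → chonmichadoylg.
Vowel deletion: no change.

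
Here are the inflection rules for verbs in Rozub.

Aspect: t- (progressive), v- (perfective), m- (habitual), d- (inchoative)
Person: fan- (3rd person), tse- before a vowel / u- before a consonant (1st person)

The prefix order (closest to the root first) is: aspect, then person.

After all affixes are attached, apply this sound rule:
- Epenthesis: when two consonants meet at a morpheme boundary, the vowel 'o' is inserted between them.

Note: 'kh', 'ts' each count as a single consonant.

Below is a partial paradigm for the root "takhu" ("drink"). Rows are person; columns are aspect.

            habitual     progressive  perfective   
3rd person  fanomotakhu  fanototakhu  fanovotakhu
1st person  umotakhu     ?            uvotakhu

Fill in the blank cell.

Attach aspect progressive t- → ttakhu.
Attach person 1st person u- (before consonant 't') → uttakhu.
Apply epenthesis: uttakhu → utotakhu.

utotakhu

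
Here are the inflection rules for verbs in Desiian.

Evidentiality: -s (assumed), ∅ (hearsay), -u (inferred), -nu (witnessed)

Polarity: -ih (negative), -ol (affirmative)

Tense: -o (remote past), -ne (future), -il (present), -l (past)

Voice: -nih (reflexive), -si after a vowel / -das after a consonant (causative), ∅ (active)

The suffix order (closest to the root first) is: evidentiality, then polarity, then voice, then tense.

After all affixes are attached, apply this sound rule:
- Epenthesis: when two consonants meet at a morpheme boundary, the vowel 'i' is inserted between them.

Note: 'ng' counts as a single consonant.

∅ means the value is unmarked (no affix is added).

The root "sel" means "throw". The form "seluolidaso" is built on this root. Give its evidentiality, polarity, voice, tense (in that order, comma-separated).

Segment: sel-u-ol-das-o.
evidentiality: -u → inferred.
polarity: -ol → affirmative.
voice: -si/das → causative.
tense: -o → remote past.

inferred, affirmative, causative, remote past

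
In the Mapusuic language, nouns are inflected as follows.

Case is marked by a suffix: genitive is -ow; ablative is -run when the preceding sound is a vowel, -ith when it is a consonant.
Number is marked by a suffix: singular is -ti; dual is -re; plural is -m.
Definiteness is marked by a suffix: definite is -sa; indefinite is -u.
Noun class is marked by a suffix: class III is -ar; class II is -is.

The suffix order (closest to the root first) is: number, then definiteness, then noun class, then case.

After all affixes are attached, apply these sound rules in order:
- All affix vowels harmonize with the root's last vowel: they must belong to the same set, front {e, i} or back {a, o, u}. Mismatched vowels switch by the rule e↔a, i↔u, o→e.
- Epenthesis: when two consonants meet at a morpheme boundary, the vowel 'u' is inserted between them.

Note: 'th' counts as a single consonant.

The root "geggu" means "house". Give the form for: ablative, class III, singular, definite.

geggutusaaruth

Attach number singular -ti → gegguti.
Attach definiteness definite -sa → geggutisa.
Attach noun class class III -ar → geggutisaar.
Attach case ablative -ith (after consonant 'r') → geggutisaarith.
Apply vowel harmony: geggutisaarith → geggutusaaruth.
Epenthesis: no change.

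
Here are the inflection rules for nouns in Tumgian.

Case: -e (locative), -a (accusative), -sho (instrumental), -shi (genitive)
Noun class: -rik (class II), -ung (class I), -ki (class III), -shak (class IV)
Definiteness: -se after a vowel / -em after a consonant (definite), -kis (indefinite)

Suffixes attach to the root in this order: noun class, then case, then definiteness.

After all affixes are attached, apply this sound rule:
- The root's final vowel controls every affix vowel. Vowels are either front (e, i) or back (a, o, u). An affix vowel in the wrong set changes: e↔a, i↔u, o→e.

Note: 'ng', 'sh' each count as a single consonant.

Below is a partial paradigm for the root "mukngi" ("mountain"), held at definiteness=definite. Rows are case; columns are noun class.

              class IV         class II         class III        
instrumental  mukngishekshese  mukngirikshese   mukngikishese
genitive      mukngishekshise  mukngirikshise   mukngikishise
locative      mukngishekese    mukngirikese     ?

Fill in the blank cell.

Attach noun class class III -ki → mukngiki.
Attach case locative -e → mukngikie.
Attach definiteness definite -se (after vowel 'e') → mukngikiese.
Vowel harmony: no change.

mukngikiese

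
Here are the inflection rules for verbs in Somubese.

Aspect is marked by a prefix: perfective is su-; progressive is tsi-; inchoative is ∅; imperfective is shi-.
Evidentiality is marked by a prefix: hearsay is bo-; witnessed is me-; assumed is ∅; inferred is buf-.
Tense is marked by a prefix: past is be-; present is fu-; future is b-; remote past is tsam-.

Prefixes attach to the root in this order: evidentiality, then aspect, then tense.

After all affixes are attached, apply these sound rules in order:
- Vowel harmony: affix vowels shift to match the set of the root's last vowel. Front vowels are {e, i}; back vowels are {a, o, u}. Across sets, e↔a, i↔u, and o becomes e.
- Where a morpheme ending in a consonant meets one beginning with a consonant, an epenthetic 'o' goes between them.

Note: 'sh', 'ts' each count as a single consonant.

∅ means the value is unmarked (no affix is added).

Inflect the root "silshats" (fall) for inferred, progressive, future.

Attach evidentiality inferred buf- → bufsilshats.
Attach aspect progressive tsi- → tsibufsilshats.
Attach tense future b- → btsibufsilshats.
Apply vowel harmony: btsibufsilshats → btsubufsilshats.
Apply epenthesis: btsubufsilshats → botsubufosilshats.

botsubufosilshats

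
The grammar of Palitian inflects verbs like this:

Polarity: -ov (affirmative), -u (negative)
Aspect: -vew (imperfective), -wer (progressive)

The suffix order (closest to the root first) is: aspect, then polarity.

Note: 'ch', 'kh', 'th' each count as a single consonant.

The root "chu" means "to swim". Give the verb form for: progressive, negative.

chuweru

Attach aspect progressive -wer → chuwer.
Attach polarity negative -u → chuweru.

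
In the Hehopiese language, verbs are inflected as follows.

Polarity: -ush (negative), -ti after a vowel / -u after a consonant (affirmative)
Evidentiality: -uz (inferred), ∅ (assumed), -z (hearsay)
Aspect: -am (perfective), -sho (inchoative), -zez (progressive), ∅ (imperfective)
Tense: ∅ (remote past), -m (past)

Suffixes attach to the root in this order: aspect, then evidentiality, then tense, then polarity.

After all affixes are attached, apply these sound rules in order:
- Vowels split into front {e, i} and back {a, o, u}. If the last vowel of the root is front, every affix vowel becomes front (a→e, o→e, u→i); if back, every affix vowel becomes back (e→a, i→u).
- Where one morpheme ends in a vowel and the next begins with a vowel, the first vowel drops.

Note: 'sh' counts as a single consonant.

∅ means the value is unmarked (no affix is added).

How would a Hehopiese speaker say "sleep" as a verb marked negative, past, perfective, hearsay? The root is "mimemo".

Attach aspect perfective -am → mimemoam.
Attach evidentiality hearsay -z → mimemoamz.
Attach tense past -m → mimemoamzm.
Attach polarity negative -ush → mimemoamzmush.
Vowel harmony: no change.
Apply vowel deletion: mimemoamzmush → mimemamzmush.

mimemamzmush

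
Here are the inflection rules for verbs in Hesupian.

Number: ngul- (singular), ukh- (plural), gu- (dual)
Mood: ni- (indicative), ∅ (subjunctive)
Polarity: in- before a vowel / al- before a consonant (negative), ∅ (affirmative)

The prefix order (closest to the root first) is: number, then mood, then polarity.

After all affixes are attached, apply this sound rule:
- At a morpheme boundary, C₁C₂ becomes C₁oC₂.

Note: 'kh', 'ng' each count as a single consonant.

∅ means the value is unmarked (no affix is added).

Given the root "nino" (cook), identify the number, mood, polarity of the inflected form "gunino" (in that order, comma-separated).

Segment: gu-nino.
number: gu- → dual.
mood: ∅ → subjunctive.
polarity: ∅ → affirmative.

dual, subjunctive, affirmative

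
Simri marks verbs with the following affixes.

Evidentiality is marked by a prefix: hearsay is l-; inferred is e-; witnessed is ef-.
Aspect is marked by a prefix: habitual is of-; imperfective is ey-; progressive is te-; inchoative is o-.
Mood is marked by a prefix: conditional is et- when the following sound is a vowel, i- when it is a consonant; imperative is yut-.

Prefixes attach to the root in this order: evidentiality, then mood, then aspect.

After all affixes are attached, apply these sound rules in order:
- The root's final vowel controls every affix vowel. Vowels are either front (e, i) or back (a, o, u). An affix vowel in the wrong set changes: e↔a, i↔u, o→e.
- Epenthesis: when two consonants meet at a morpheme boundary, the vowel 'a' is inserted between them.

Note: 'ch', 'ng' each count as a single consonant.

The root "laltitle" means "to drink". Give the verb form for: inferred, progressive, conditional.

teetelaltitle

Attach evidentiality inferred e- → elaltitle.
Attach mood conditional et- (before vowel 'e') → etelaltitle.
Attach aspect progressive te- → teetelaltitle.
Vowel harmony: no change.
Epenthesis: no change.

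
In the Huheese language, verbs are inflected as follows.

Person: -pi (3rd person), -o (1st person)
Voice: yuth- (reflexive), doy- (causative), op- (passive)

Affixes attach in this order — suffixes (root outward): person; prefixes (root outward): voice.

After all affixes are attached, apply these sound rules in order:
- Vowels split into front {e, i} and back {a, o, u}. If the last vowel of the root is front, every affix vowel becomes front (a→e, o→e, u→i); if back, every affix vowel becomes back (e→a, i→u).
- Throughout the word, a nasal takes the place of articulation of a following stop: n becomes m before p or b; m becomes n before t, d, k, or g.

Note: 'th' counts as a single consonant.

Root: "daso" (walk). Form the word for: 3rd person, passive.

Attach person 3rd person -pi → dasopi.
Attach voice passive op- → opdasopi.
Apply vowel harmony: opdasopi → opdasopu.
Nasal assimilation: no change.

opdasopu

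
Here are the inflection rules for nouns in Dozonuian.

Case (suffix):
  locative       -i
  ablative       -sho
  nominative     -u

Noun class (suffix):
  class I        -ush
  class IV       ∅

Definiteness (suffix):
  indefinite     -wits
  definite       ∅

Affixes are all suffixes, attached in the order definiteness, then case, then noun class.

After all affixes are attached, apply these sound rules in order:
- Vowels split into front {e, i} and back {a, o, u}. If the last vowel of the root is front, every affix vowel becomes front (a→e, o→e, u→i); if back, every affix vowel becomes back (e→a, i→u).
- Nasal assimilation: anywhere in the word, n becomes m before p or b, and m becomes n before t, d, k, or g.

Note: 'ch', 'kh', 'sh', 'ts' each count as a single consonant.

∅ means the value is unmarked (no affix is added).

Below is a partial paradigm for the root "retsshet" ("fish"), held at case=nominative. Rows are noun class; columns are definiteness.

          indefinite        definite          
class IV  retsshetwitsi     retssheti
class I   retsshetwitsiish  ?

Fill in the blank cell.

definiteness = definite: zero marking, form stays retsshet.
Attach case nominative -u → retsshetu.
Attach noun class class I -ush → retsshetuush.
Apply vowel harmony: retsshetuush → retsshetiish.
Nasal assimilation: no change.

retsshetiish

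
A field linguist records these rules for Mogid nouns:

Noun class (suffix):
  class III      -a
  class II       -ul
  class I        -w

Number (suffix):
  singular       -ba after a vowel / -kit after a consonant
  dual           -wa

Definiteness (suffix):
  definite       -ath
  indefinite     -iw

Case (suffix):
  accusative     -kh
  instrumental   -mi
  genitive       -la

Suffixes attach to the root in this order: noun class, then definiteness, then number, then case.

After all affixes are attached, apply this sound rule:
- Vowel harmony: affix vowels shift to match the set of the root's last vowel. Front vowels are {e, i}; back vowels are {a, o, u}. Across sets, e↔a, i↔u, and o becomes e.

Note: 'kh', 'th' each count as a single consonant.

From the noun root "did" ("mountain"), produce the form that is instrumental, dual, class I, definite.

Attach noun class class I -w → didw.
Attach definiteness definite -ath → didwath.
Attach number dual -wa → didwathwa.
Attach case instrumental -mi → didwathwami.
Apply vowel harmony: didwathwami → didwethwemi.

didwethwemi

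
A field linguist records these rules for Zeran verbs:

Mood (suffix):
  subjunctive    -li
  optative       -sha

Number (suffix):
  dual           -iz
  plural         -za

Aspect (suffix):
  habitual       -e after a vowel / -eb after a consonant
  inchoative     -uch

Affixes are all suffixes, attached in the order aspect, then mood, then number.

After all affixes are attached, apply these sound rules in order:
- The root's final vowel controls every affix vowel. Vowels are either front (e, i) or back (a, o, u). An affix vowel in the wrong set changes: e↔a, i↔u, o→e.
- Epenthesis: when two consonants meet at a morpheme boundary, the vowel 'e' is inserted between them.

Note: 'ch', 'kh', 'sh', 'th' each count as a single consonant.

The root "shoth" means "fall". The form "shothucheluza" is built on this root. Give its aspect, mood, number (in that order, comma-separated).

inchoative, subjunctive, plural

Segment: shoth-uch-li-za.
aspect: -uch → inchoative.
mood: -li → subjunctive.
number: -za → plural.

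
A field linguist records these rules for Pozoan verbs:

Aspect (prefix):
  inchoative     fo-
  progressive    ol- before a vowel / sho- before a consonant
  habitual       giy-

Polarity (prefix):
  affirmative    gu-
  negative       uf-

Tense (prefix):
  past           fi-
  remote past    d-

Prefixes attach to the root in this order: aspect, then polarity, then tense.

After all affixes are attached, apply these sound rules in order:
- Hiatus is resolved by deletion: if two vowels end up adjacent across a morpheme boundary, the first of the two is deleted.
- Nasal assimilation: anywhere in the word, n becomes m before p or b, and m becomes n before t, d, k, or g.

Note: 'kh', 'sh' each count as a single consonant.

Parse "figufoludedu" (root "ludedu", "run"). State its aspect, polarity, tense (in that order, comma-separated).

Segment: fi-gu-fo-ludedu.
aspect: fo- → inchoative.
polarity: gu- → affirmative.
tense: fi- → past.

inchoative, affirmative, past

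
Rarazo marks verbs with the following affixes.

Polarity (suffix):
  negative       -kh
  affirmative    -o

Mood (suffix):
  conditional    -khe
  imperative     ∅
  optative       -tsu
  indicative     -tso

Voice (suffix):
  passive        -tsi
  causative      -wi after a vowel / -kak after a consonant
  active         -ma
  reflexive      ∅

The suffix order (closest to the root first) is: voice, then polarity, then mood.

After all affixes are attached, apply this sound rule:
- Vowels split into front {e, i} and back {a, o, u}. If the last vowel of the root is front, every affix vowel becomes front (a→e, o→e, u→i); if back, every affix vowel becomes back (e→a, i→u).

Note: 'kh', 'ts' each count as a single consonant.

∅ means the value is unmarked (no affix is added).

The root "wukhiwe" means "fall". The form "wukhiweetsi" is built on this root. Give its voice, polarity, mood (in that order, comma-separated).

reflexive, affirmative, optative

Segment: wukhiwe-o-tsu.
voice: ∅ → reflexive.
polarity: -o → affirmative.
mood: -tsu → optative.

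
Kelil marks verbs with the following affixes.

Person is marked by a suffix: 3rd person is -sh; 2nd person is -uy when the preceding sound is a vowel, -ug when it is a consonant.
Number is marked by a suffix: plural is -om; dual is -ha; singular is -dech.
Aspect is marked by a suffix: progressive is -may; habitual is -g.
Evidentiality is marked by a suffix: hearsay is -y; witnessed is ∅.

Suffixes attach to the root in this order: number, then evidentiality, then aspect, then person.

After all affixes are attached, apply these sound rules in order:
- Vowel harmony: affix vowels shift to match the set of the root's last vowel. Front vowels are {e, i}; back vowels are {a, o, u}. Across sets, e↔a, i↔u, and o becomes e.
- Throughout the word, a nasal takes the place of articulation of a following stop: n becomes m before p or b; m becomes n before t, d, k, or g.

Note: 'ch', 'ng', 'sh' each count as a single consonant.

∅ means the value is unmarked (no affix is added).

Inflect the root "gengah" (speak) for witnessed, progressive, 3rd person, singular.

gengahdachmaysh

Attach number singular -dech → gengahdech.
evidentiality = witnessed: zero marking, form stays gengahdech.
Attach aspect progressive -may → gengahdechmay.
Attach person 3rd person -sh → gengahdechmaysh.
Apply vowel harmony: gengahdechmaysh → gengahdachmaysh.
Nasal assimilation: no change.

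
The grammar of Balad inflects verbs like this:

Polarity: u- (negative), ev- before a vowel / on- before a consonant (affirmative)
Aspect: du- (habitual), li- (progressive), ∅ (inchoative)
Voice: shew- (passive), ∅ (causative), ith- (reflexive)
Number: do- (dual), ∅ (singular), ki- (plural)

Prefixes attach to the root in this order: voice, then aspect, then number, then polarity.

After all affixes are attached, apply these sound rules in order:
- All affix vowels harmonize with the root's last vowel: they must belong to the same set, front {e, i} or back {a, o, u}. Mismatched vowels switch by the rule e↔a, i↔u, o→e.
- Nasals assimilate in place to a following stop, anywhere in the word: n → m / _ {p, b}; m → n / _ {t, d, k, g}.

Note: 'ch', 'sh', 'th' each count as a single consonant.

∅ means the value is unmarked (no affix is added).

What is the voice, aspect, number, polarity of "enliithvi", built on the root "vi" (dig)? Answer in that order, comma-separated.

reflexive, progressive, singular, affirmative

Segment: on-li-ith-vi.
voice: ith- → reflexive.
aspect: li- → progressive.
number: ∅ → singular.
polarity: ev/on- → affirmative.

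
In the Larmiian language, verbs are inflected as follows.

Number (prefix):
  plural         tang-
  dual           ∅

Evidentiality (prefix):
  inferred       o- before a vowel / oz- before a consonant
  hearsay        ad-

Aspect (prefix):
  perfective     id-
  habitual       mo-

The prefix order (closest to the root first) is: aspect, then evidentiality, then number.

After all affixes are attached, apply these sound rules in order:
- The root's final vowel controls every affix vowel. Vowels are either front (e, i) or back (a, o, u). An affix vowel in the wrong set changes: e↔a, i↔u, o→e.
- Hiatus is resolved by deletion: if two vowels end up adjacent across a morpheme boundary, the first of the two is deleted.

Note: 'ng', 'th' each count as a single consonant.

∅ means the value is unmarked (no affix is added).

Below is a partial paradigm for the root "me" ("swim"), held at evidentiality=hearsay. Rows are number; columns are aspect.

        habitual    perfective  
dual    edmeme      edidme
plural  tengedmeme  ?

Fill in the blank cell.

Attach aspect perfective id- → idme.
Attach evidentiality hearsay ad- → adidme.
Attach number plural tang- → tangadidme.
Apply vowel harmony: tangadidme → tengedidme.
Vowel deletion: no change.

tengedidme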